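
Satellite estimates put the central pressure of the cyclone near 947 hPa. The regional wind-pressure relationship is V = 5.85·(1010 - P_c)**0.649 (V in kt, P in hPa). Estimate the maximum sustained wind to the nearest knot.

ΔP = 1010 − 947 = 63 hPa.
63^0.649 ≈ 14.715.
V ≈ 5.85 × 14.715 ≈ 86.1 kt.

86 kt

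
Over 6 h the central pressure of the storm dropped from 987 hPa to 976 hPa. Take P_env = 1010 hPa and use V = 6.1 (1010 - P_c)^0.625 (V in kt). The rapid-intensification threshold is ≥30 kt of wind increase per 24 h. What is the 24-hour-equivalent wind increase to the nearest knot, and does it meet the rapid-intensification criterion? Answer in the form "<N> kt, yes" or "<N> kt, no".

48 kt, yes

V₁: ΔP = 23, V ≈ 6.1 × 23^0.625 ≈ 43.29 kt.
V₂: ΔP = 34, V ≈ 6.1 × 34^0.625 ≈ 55.27 kt.
ΔV over 6 h = 11.98 kt → 24 h equivalent = 11.98 × 24/6 ≈ 47.92 kt.
48 kt ≥ 30 kt ⇒ rapid intensification.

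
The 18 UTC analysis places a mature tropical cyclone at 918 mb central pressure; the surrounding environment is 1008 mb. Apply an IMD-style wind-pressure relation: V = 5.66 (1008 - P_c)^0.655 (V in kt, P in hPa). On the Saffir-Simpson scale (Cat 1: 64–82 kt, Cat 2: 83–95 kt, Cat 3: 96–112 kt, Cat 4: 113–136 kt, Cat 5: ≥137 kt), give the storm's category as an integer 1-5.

3

ΔP = 1008 − 918 = 90 mb.
V ≈ 5.66 × 90^0.655 = 5.66 × 19.06 ≈ 108 kt.
108 kt falls in the Category 3 band.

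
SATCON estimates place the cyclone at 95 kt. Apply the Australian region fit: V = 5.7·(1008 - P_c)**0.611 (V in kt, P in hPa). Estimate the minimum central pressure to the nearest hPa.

908 hPa

ΔP = (V / 5.7)^(1/0.611) = (95/5.7)^1.637.
95/5.7 = 16.667; 16.667^1.637 ≈ 99.94 hPa.
P_c = 1008 − 99.94 = 908.06 ≈ 908 hPa.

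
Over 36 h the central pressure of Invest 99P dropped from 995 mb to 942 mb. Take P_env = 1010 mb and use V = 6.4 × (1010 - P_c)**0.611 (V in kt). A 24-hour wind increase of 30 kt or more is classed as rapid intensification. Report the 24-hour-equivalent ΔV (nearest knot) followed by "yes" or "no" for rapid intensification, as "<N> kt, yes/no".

34 kt, yes

V₁: ΔP = 15, V ≈ 6.4 × 15^0.611 ≈ 33.48 kt.
V₂: ΔP = 68, V ≈ 6.4 × 68^0.611 ≈ 84.30 kt.
ΔV over 36 h = 50.82 kt → 24 h equivalent = 50.82 × 24/36 ≈ 33.88 kt.
34 kt ≥ 30 kt ⇒ rapid intensification.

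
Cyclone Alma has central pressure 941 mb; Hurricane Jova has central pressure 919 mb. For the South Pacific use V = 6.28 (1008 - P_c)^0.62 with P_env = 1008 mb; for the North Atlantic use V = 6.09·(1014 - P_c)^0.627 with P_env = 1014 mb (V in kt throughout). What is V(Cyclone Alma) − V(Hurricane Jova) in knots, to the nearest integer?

Cyclone Alma: ΔP = 67; V ≈ 6.28 × 67^0.62 ≈ 85.14 kt.
Hurricane Jova: ΔP = 95; V ≈ 6.09 × 95^0.627 ≈ 105.84 kt.
Difference ≈ 85.14 − 105.84 = -20.70 → -21 kt.

-21 kt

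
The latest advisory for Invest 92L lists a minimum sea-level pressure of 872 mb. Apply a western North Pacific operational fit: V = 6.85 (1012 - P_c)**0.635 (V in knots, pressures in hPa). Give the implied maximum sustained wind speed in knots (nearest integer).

ΔP = 1012 − 872 = 140 mb.
140^0.635 ≈ 23.056.
V ≈ 6.85 × 23.056 ≈ 157.9 kt.

158 kt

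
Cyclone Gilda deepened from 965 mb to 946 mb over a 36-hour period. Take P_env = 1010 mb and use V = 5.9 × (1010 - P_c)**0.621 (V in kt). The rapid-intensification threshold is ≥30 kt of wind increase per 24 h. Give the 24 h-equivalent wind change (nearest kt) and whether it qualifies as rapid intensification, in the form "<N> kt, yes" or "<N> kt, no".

V₁: ΔP = 45, V ≈ 5.9 × 45^0.621 ≈ 62.73 kt.
V₂: ΔP = 64, V ≈ 5.9 × 64^0.621 ≈ 78.07 kt.
ΔV over 36 h = 15.34 kt → 24 h equivalent = 15.34 × 24/36 ≈ 10.23 kt.
10 kt < 30 kt ⇒ not rapid intensification.

10 kt, no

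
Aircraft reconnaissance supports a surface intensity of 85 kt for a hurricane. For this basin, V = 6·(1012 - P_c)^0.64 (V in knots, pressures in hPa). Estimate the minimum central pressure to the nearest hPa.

949 hPa

ΔP = (V / 6)^(1/0.64) = (85/6)^1.562.
85/6 = 14.167; 14.167^1.562 ≈ 62.93 hPa.
P_c = 1012 − 62.93 = 949.07 ≈ 949 hPa.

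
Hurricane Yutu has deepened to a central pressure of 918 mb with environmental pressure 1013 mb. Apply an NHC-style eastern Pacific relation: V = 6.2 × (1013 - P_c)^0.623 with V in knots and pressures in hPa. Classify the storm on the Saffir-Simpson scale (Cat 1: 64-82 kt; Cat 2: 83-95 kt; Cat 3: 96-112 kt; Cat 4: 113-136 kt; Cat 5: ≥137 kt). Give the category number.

ΔP = 1013 − 918 = 95 mb.
V ≈ 6.2 × 95^0.623 = 6.2 × 17.07 ≈ 106 kt.
106 kt falls in the Category 3 band.

3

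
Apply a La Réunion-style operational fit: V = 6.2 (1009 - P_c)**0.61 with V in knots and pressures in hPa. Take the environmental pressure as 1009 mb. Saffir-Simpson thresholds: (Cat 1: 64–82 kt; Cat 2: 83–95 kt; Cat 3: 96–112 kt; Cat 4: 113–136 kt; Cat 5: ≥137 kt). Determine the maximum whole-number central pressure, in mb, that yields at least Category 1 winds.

Category 1 begins at V = 64 kt.
Required ΔP = (64/6.2)^(1/0.61) = 10.323^1.639 ≈ 45.91 mb.
P_c ≤ 1009 − 45.91 = 963.09, so the highest integer P_c is 963 mb.

963 mb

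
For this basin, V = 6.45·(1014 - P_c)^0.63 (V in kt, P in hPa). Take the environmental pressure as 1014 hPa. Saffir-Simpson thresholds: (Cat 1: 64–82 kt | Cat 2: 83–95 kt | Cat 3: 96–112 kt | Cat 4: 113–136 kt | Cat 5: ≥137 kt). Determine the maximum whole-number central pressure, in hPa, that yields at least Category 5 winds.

886 hPa

Category 5 begins at V = 137 kt.
Required ΔP = (137/6.45)^(1/0.63) = 21.240^1.587 ≈ 127.82 hPa.
P_c ≤ 1014 − 127.82 = 886.18, so the highest integer P_c is 886 hPa.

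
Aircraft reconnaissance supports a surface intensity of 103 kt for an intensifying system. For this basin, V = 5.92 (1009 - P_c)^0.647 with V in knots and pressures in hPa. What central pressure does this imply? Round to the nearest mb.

ΔP = (V / 5.92)^(1/0.647) = (103/5.92)^1.546.
103/5.92 = 17.399; 17.399^1.546 ≈ 82.67 mb.
P_c = 1009 − 82.67 = 926.33 ≈ 926 mb.

926 mb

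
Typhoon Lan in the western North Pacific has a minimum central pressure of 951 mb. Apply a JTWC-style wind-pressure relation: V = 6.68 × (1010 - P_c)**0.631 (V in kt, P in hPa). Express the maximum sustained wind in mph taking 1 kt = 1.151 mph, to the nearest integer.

101 mph

ΔP = 1010 − 951 = 59 mb.
V ≈ 6.68 × 59^0.631 = 6.68 × 13.104 ≈ 87.535 kt.
87.535 × 1.151 ≈ 100.75 mph → 101 mph.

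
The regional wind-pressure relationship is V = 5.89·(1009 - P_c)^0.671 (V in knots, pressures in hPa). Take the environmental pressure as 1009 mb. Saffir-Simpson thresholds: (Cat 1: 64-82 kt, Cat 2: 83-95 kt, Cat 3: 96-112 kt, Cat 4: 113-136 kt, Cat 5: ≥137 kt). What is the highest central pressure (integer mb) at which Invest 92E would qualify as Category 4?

Category 4 begins at V = 113 kt.
Required ΔP = (113/5.89)^(1/0.671) = 19.185^1.490 ≈ 81.66 mb.
P_c ≤ 1009 − 81.66 = 927.34, so the highest integer P_c is 927 mb.

927 mb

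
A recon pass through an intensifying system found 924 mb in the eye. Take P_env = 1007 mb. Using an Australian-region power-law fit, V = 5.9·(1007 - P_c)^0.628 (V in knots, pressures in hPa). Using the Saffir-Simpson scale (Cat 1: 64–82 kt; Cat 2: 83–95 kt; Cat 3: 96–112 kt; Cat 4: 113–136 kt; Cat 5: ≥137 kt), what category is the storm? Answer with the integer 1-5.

ΔP = 1007 − 924 = 83 mb.
V ≈ 5.9 × 83^0.628 = 5.9 × 16.04 ≈ 95 kt.
95 kt falls in the Category 2 band.

2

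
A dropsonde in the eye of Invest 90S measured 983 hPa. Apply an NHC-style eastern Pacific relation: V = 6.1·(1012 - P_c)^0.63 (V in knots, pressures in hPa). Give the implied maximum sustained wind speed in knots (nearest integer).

51 kt

ΔP = 1012 − 983 = 29 hPa.
29^0.63 ≈ 8.343.
V ≈ 6.1 × 8.343 ≈ 50.9 kt.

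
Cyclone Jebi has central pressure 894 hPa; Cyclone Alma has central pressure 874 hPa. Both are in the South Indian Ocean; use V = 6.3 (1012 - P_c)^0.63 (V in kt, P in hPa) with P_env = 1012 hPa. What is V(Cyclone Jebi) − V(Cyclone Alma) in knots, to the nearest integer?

Cyclone Jebi: ΔP = 118; V ≈ 6.3 × 118^0.63 ≈ 127.24 kt.
Cyclone Alma: ΔP = 138; V ≈ 6.3 × 138^0.63 ≈ 140.43 kt.
Difference ≈ 127.24 − 140.43 = -13.19 → -13 kt.

-13 kt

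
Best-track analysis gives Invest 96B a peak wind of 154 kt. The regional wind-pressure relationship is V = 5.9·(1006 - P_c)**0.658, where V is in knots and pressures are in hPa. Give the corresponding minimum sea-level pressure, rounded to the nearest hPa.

ΔP = (V / 5.9)^(1/0.658) = (154/5.9)^1.520.
154/5.9 = 26.102; 26.102^1.520 ≈ 142.23 hPa.
P_c = 1006 − 142.23 = 863.77 ≈ 864 hPa.

864 hPa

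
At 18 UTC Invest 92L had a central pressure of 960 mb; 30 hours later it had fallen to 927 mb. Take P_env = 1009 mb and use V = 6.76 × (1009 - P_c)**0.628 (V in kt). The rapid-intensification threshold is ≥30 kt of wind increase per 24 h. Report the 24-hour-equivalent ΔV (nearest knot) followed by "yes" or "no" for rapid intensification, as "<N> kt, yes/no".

V₁: ΔP = 49, V ≈ 6.76 × 49^0.628 ≈ 77.87 kt.
V₂: ΔP = 82, V ≈ 6.76 × 82^0.628 ≈ 107.60 kt.
ΔV over 30 h = 29.73 kt → 24 h equivalent = 29.73 × 24/30 ≈ 23.78 kt.
24 kt < 30 kt ⇒ not rapid intensification.

24 kt, no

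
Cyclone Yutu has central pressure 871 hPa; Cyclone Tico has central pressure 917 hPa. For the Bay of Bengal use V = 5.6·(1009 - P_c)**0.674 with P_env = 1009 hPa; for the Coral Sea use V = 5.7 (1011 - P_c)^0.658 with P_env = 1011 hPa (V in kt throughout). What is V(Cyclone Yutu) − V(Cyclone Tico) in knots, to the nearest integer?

42 kt

Cyclone Yutu: ΔP = 138; V ≈ 5.6 × 138^0.674 ≈ 155.05 kt.
Cyclone Tico: ΔP = 94; V ≈ 5.7 × 94^0.658 ≈ 113.29 kt.
Difference ≈ 155.05 − 113.29 = 41.76 → 42 kt.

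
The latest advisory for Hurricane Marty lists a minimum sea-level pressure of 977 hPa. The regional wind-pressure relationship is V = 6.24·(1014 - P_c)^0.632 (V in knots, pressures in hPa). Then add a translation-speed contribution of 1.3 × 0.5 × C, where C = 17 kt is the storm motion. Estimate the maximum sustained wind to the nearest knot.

ΔP = 1014 − 977 = 37 hPa.
37^0.632 ≈ 9.797.
V ≈ 6.24 × 9.797 ≈ 61.1 kt.
Translation term: 1.3 × 0.5 × 17 = 11.05 kt.
Corrected V ≈ 72.15 kt → 72 kt.

72 kt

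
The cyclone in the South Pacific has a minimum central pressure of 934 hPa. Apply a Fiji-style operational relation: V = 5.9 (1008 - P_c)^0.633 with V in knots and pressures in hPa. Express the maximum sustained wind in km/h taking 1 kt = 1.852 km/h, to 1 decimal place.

166.6 km/h

ΔP = 1008 − 934 = 74 hPa.
V ≈ 5.9 × 74^0.633 = 5.9 × 15.248 ≈ 89.965 kt.
89.965 × 1.852 ≈ 166.62 km/h → 166.6 km/h.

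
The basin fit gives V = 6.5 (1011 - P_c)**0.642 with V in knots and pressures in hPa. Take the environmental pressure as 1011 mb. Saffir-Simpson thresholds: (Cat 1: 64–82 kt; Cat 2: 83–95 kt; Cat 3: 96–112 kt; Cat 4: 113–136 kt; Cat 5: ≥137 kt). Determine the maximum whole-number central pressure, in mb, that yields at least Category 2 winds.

958 mb

Category 2 begins at V = 83 kt.
Required ΔP = (83/6.5)^(1/0.642) = 12.769^1.558 ≈ 52.84 mb.
P_c ≤ 1011 − 52.84 = 958.16, so the highest integer P_c is 958 mb.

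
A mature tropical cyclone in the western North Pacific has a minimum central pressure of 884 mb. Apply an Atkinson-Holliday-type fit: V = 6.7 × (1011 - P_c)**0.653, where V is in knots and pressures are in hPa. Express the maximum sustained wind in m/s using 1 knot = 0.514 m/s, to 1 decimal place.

81.4 m/s

ΔP = 1011 − 884 = 127 mb.
V ≈ 6.7 × 127^0.653 = 6.7 × 23.647 ≈ 158.438 kt.
158.438 × 0.514 ≈ 81.44 m/s → 81.4 m/s.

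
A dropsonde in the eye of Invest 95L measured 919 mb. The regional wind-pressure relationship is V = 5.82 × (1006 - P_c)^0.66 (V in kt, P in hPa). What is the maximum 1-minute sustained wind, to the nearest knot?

111 kt

ΔP = 1006 − 919 = 87 mb.
87^0.66 ≈ 19.058.
V ≈ 5.82 × 19.058 ≈ 110.9 kt.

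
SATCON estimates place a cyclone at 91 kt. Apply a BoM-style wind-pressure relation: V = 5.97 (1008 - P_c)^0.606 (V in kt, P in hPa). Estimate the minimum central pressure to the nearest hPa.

918 hPa

ΔP = (V / 5.97)^(1/0.606) = (91/5.97)^1.650.
91/5.97 = 15.243; 15.243^1.650 ≈ 89.59 hPa.
P_c = 1008 − 89.59 = 918.41 ≈ 918 hPa.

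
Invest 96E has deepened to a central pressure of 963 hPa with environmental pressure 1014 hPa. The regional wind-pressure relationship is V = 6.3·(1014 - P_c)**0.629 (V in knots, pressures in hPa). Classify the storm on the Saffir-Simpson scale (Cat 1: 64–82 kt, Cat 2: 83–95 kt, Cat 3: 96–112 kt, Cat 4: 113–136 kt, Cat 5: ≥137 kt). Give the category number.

ΔP = 1014 − 963 = 51 hPa.
V ≈ 6.3 × 51^0.629 = 6.3 × 11.86 ≈ 75 kt.
75 kt falls in the Category 1 band.

1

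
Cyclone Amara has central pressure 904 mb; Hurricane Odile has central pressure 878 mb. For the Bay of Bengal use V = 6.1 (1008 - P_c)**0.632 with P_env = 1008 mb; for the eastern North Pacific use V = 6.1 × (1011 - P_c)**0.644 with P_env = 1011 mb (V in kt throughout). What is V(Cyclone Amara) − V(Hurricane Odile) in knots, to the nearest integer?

-27 kt

Cyclone Amara: ΔP = 104; V ≈ 6.1 × 104^0.632 ≈ 114.84 kt.
Hurricane Odile: ΔP = 133; V ≈ 6.1 × 133^0.644 ≈ 142.26 kt.
Difference ≈ 114.84 − 142.26 = -27.42 → -27 kt.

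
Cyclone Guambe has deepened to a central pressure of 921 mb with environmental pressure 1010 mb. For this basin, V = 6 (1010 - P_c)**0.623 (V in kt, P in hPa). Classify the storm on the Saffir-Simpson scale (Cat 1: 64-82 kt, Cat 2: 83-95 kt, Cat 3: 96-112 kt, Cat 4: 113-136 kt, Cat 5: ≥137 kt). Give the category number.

3

ΔP = 1010 − 921 = 89 mb.
V ≈ 6 × 89^0.623 = 6 × 16.39 ≈ 98 kt.
98 kt falls in the Category 3 band.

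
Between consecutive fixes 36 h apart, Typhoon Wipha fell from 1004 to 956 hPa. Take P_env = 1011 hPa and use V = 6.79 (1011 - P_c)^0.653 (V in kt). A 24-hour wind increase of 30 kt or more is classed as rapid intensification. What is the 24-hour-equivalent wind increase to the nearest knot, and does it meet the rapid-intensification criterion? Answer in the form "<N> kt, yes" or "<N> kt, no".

46 kt, yes

V₁: ΔP = 7, V ≈ 6.79 × 7^0.653 ≈ 24.19 kt.
V₂: ΔP = 55, V ≈ 6.79 × 55^0.653 ≈ 92.97 kt.
ΔV over 36 h = 68.78 kt → 24 h equivalent = 68.78 × 24/36 ≈ 45.85 kt.
46 kt ≥ 30 kt ⇒ rapid intensification.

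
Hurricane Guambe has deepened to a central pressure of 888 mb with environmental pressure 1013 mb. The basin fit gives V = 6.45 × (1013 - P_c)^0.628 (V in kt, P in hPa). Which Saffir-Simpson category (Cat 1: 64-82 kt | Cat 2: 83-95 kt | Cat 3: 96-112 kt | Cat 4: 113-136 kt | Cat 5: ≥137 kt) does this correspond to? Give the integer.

4

ΔP = 1013 − 888 = 125 mb.
V ≈ 6.45 × 125^0.628 = 6.45 × 20.74 ≈ 134 kt.
134 kt falls in the Category 4 band.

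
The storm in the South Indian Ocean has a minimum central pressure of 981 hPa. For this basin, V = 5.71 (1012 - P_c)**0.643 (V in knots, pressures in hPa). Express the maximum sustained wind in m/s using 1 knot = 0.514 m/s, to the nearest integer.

ΔP = 1012 − 981 = 31 hPa.
V ≈ 5.71 × 31^0.643 = 5.71 × 9.098 ≈ 51.950 kt.
51.950 × 0.514 ≈ 26.70 m/s → 27 m/s.

27 m/s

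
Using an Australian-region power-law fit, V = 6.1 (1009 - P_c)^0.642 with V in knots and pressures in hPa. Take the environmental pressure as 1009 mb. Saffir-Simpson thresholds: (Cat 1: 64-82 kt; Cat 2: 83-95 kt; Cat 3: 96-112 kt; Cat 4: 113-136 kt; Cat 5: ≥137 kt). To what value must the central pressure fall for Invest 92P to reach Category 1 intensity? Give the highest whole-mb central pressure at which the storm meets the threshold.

Category 1 begins at V = 64 kt.
Required ΔP = (64/6.1)^(1/0.642) = 10.492^1.558 ≈ 38.91 mb.
P_c ≤ 1009 − 38.91 = 970.09, so the highest integer P_c is 970 mb.

970 mb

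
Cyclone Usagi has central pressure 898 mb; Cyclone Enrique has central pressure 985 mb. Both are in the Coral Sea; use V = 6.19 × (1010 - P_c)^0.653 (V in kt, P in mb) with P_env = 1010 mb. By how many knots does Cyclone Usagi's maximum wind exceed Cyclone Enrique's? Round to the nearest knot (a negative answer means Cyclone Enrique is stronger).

Cyclone Usagi: ΔP = 112; V ≈ 6.19 × 112^0.653 ≈ 134.84 kt.
Cyclone Enrique: ΔP = 25; V ≈ 6.19 × 25^0.653 ≈ 50.65 kt.
Difference ≈ 134.84 − 50.65 = 84.19 → 84 kt.

84 kt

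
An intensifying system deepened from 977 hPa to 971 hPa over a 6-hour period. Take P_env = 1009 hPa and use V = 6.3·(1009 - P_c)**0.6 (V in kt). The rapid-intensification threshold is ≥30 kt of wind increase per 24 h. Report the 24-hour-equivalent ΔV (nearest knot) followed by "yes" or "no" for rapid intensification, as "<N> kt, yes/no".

22 kt, no

V₁: ΔP = 32, V ≈ 6.3 × 32^0.6 ≈ 50.40 kt.
V₂: ΔP = 38, V ≈ 6.3 × 38^0.6 ≈ 55.87 kt.
ΔV over 6 h = 5.47 kt → 24 h equivalent = 5.47 × 24/6 ≈ 21.88 kt.
22 kt < 30 kt ⇒ not rapid intensification.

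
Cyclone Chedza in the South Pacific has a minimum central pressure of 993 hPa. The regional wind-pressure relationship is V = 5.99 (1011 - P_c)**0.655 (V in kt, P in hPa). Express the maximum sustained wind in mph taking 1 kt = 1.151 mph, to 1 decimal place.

45.8 mph

ΔP = 1011 − 993 = 18 hPa.
V ≈ 5.99 × 18^0.655 = 5.99 × 6.641 ≈ 39.777 kt.
39.777 × 1.151 ≈ 45.78 mph → 45.8 mph.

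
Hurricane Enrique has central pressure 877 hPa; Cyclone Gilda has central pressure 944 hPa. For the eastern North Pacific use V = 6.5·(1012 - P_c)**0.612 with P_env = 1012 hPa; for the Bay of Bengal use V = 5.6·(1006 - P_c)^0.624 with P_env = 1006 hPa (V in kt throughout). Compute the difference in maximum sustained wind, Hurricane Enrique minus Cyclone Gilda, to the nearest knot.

Hurricane Enrique: ΔP = 135; V ≈ 6.5 × 135^0.612 ≈ 130.82 kt.
Cyclone Gilda: ΔP = 62; V ≈ 5.6 × 62^0.624 ≈ 73.56 kt.
Difference ≈ 130.82 − 73.56 = 57.26 → 57 kt.

57 kt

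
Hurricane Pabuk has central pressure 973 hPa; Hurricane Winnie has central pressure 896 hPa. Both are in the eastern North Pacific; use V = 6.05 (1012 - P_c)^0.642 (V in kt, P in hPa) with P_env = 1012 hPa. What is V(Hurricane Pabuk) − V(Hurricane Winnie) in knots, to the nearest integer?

-64 kt

Hurricane Pabuk: ΔP = 39; V ≈ 6.05 × 39^0.642 ≈ 63.57 kt.
Hurricane Winnie: ΔP = 116; V ≈ 6.05 × 116^0.642 ≈ 127.98 kt.
Difference ≈ 63.57 − 127.98 = -64.41 → -64 kt.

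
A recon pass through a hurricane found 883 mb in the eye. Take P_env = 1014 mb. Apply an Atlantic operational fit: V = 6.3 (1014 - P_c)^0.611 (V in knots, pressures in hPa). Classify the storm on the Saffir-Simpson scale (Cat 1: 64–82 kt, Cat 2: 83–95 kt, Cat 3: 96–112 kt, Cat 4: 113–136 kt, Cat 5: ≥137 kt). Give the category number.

4

ΔP = 1014 − 883 = 131 mb.
V ≈ 6.3 × 131^0.611 = 6.3 × 19.66 ≈ 124 kt.
124 kt falls in the Category 4 band.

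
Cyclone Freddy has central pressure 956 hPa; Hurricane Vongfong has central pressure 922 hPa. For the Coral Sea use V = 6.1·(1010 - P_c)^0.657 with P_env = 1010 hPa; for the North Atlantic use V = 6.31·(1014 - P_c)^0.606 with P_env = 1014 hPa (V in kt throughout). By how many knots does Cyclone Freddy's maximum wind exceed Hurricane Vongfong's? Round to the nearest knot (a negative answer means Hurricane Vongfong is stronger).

Cyclone Freddy: ΔP = 54; V ≈ 6.1 × 54^0.657 ≈ 83.85 kt.
Hurricane Vongfong: ΔP = 92; V ≈ 6.31 × 92^0.606 ≈ 97.74 kt.
Difference ≈ 83.85 − 97.74 = -13.89 → -14 kt.

-14 kt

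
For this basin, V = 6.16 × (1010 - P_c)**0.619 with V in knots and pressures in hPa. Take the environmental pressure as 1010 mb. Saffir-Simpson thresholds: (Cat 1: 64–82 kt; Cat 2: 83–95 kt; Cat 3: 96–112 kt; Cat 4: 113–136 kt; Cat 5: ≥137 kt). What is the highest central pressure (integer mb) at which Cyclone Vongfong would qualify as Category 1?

Category 1 begins at V = 64 kt.
Required ΔP = (64/6.16)^(1/0.619) = 10.390^1.616 ≈ 43.89 mb.
P_c ≤ 1010 − 43.89 = 966.11, so the highest integer P_c is 966 mb.

966 mb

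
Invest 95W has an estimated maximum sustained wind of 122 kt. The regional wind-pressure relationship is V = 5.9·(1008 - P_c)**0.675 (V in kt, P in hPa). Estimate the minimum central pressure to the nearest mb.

ΔP = (V / 5.9)^(1/0.675) = (122/5.9)^1.481.
122/5.9 = 20.678; 20.678^1.481 ≈ 88.90 mb.
P_c = 1008 − 88.90 = 919.10 ≈ 919 mb.

919 mb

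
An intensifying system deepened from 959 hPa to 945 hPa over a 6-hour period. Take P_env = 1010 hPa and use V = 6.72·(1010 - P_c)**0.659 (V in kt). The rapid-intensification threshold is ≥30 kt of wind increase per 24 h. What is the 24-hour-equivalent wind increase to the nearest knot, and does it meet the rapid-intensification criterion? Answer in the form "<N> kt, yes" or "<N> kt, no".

62 kt, yes

V₁: ΔP = 51, V ≈ 6.72 × 51^0.659 ≈ 89.67 kt.
V₂: ΔP = 65, V ≈ 6.72 × 65^0.659 ≈ 105.22 kt.
ΔV over 6 h = 15.55 kt → 24 h equivalent = 15.55 × 24/6 ≈ 62.20 kt.
62 kt ≥ 30 kt ⇒ rapid intensification.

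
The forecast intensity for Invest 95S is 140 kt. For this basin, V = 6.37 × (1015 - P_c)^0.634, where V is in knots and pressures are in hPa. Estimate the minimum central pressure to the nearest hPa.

ΔP = (V / 6.37)^(1/0.634) = (140/6.37)^1.577.
140/6.37 = 21.978; 21.978^1.577 ≈ 130.83 hPa.
P_c = 1015 − 130.83 = 884.17 ≈ 884 hPa.

884 hPa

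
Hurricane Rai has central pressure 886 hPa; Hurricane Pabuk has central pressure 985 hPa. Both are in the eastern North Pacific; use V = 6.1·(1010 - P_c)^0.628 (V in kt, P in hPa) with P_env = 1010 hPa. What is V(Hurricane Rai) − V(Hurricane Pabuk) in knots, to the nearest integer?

80 kt

Hurricane Rai: ΔP = 124; V ≈ 6.1 × 124^0.628 ≈ 125.89 kt.
Hurricane Pabuk: ΔP = 25; V ≈ 6.1 × 25^0.628 ≈ 46.05 kt.
Difference ≈ 125.89 − 46.05 = 79.84 → 80 kt.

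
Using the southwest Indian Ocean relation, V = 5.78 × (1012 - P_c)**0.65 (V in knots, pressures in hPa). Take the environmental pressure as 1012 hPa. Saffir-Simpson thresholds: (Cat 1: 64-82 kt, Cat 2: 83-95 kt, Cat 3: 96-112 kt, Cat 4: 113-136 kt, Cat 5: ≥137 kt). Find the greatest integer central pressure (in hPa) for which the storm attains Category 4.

Category 4 begins at V = 113 kt.
Required ΔP = (113/5.78)^(1/0.65) = 19.550^1.538 ≈ 96.91 hPa.
P_c ≤ 1012 − 96.91 = 915.09, so the highest integer P_c is 915 hPa.

915 hPa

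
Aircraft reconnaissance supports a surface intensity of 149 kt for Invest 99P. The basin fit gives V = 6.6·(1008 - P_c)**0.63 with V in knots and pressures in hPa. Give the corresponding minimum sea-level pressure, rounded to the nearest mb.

ΔP = (V / 6.6)^(1/0.63) = (149/6.6)^1.587.
149/6.6 = 22.576; 22.576^1.587 ≈ 140.81 mb.
P_c = 1008 − 140.81 = 867.19 ≈ 867 mb.

867 mb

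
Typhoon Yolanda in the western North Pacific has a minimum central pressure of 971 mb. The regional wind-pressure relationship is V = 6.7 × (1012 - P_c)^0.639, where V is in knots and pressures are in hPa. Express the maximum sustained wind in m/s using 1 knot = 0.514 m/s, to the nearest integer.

ΔP = 1012 − 971 = 41 mb.
V ≈ 6.7 × 41^0.639 = 6.7 × 10.729 ≈ 71.886 kt.
71.886 × 0.514 ≈ 36.95 m/s → 37 m/s.

37 m/s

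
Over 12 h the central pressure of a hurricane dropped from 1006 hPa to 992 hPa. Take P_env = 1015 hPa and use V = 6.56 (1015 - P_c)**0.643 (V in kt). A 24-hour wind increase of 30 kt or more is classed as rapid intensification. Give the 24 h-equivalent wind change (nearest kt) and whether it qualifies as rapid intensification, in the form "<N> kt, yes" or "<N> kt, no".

V₁: ΔP = 9, V ≈ 6.56 × 9^0.643 ≈ 26.95 kt.
V₂: ΔP = 23, V ≈ 6.56 × 23^0.643 ≈ 49.26 kt.
ΔV over 12 h = 22.31 kt → 24 h equivalent = 22.31 × 24/12 ≈ 44.62 kt.
45 kt ≥ 30 kt ⇒ rapid intensification.

45 kt, yes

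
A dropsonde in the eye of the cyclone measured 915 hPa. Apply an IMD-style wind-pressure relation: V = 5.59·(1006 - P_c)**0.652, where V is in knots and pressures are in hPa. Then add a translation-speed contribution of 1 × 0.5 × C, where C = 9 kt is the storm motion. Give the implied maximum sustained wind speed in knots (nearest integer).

110 kt

ΔP = 1006 − 915 = 91 hPa.
91^0.652 ≈ 18.936.
V ≈ 5.59 × 18.936 ≈ 105.9 kt.
Translation term: 1 × 0.5 × 9 = 4.5 kt.
Corrected V ≈ 110.4 kt → 110 kt.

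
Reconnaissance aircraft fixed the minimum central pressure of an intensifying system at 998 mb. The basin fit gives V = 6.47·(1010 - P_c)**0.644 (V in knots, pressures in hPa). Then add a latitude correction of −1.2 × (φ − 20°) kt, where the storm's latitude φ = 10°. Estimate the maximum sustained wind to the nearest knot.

ΔP = 1010 − 998 = 12 mb.
12^0.644 ≈ 4.954.
V ≈ 6.47 × 4.954 ≈ 32.1 kt.
Latitude correction: −1.2 × (10 − 20) = 12 kt.
Corrected V ≈ 44.1 kt → 44 kt.

44 kt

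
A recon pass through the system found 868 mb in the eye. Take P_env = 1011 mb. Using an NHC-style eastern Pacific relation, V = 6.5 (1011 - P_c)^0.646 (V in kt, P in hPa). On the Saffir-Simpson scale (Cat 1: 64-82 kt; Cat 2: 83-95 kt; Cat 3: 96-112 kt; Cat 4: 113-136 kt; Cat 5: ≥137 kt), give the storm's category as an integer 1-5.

ΔP = 1011 − 868 = 143 mb.
V ≈ 6.5 × 143^0.646 = 6.5 × 24.68 ≈ 160 kt.
160 kt falls in the Category 5 band.

5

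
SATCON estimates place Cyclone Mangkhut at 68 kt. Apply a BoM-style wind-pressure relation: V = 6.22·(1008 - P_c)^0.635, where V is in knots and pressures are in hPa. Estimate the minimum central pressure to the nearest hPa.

ΔP = (V / 6.22)^(1/0.635) = (68/6.22)^1.575.
68/6.22 = 10.932; 10.932^1.575 ≈ 43.23 hPa.
P_c = 1008 − 43.23 = 964.77 ≈ 965 hPa.

965 hPa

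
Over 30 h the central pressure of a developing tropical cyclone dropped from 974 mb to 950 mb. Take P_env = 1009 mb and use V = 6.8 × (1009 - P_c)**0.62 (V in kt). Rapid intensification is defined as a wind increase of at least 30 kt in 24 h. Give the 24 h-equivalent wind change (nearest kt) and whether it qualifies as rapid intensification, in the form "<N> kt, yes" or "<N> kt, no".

V₁: ΔP = 35, V ≈ 6.8 × 35^0.62 ≈ 61.64 kt.
V₂: ΔP = 59, V ≈ 6.8 × 59^0.62 ≈ 85.20 kt.
ΔV over 30 h = 23.56 kt → 24 h equivalent = 23.56 × 24/30 ≈ 18.85 kt.
19 kt < 30 kt ⇒ not rapid intensification.

19 kt, no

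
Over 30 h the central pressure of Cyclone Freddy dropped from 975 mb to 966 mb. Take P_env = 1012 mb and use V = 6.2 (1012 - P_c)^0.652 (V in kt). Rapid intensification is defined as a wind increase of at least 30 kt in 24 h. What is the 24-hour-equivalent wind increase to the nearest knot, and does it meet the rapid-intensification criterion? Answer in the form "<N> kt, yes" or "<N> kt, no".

V₁: ΔP = 37, V ≈ 6.2 × 37^0.652 ≈ 65.29 kt.
V₂: ΔP = 46, V ≈ 6.2 × 46^0.652 ≈ 75.25 kt.
ΔV over 30 h = 9.96 kt → 24 h equivalent = 9.96 × 24/30 ≈ 7.97 kt.
8 kt < 30 kt ⇒ not rapid intensification.

8 kt, no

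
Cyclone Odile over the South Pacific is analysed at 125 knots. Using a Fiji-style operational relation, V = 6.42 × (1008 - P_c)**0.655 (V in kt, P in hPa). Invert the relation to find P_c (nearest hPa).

915 hPa

ΔP = (V / 6.42)^(1/0.655) = (125/6.42)^1.527.
125/6.42 = 19.470; 19.470^1.527 ≈ 93.01 hPa.
P_c = 1008 − 93.01 = 914.99 ≈ 915 hPa.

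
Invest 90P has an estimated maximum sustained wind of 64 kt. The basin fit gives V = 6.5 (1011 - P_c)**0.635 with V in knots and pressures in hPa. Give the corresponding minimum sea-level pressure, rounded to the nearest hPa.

ΔP = (V / 6.5)^(1/0.635) = (64/6.5)^1.575.
64/6.5 = 9.846; 9.846^1.575 ≈ 36.66 hPa.
P_c = 1011 − 36.66 = 974.34 ≈ 974 hPa.

974 hPa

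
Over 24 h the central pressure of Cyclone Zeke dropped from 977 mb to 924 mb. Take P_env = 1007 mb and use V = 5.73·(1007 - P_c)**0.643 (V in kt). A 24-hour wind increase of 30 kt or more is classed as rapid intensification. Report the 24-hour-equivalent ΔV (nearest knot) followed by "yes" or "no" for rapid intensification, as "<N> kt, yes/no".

47 kt, yes

V₁: ΔP = 30, V ≈ 5.73 × 30^0.643 ≈ 51.04 kt.
V₂: ΔP = 83, V ≈ 5.73 × 83^0.643 ≈ 98.20 kt.
ΔV over 24 h = 47.16 kt → 24 h equivalent = 47.16 × 24/24 ≈ 47.16 kt.
47 kt ≥ 30 kt ⇒ rapid intensification.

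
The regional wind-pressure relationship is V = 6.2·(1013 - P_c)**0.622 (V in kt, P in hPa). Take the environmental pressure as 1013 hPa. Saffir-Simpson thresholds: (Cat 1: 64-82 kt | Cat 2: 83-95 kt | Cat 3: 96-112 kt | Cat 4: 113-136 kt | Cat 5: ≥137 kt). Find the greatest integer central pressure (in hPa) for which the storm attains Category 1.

970 hPa

Category 1 begins at V = 64 kt.
Required ΔP = (64/6.2)^(1/0.622) = 10.323^1.608 ≈ 42.65 hPa.
P_c ≤ 1013 − 42.65 = 970.35, so the highest integer P_c is 970 hPa.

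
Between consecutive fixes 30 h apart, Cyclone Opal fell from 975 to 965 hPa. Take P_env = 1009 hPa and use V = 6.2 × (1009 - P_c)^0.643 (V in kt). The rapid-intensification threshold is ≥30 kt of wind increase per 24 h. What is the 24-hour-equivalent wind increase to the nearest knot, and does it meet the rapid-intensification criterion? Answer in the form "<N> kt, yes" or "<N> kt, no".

9 kt, no

V₁: ΔP = 34, V ≈ 6.2 × 34^0.643 ≈ 59.86 kt.
V₂: ΔP = 44, V ≈ 6.2 × 44^0.643 ≈ 70.65 kt.
ΔV over 30 h = 10.79 kt → 24 h equivalent = 10.79 × 24/30 ≈ 8.63 kt.
9 kt < 30 kt ⇒ not rapid intensification.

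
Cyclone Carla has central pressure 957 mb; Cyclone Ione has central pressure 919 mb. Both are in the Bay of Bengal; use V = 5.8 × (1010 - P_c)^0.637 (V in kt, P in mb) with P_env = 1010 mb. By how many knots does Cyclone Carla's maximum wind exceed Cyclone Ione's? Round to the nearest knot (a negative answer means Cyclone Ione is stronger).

Cyclone Carla: ΔP = 53; V ≈ 5.8 × 53^0.637 ≈ 72.74 kt.
Cyclone Ione: ΔP = 91; V ≈ 5.8 × 91^0.637 ≈ 102.64 kt.
Difference ≈ 72.74 − 102.64 = -29.90 → -30 kt.

-30 kt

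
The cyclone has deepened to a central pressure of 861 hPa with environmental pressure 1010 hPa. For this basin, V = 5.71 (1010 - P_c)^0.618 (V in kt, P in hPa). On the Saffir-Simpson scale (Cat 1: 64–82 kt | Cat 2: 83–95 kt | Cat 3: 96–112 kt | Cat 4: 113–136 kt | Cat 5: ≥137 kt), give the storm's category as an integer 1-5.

ΔP = 1010 − 861 = 149 hPa.
V ≈ 5.71 × 149^0.618 = 5.71 × 22.03 ≈ 126 kt.
126 kt falls in the Category 4 band.

4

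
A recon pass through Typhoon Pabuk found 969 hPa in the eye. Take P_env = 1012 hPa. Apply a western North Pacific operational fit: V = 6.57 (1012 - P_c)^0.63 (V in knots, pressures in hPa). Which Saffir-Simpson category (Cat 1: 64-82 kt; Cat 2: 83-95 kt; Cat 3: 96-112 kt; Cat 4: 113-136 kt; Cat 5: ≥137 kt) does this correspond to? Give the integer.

1

ΔP = 1012 − 969 = 43 hPa.
V ≈ 6.57 × 43^0.63 = 6.57 × 10.69 ≈ 70 kt.
70 kt falls in the Category 1 band.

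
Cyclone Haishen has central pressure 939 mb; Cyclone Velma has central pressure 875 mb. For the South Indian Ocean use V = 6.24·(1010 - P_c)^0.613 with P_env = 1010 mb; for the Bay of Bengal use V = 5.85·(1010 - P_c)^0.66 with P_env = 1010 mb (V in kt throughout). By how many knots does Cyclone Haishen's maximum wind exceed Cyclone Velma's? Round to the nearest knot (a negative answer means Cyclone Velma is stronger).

-64 kt

Cyclone Haishen: ΔP = 71; V ≈ 6.24 × 71^0.613 ≈ 85.11 kt.
Cyclone Velma: ΔP = 135; V ≈ 5.85 × 135^0.66 ≈ 149.00 kt.
Difference ≈ 85.11 − 149.00 = -63.89 → -64 kt.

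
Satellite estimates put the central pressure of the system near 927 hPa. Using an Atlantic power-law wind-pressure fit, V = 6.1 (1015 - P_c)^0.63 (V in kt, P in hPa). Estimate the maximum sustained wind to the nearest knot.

ΔP = 1015 − 927 = 88 hPa.
88^0.63 ≈ 16.789.
V ≈ 6.1 × 16.789 ≈ 102.4 kt.

102 kt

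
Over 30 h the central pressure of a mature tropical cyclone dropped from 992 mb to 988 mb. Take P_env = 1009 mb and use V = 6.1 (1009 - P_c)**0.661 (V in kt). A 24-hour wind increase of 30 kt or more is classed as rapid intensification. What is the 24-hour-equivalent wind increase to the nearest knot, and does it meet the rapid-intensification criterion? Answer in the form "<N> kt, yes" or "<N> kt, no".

5 kt, no

V₁: ΔP = 17, V ≈ 6.1 × 17^0.661 ≈ 39.69 kt.
V₂: ΔP = 21, V ≈ 6.1 × 21^0.661 ≈ 45.64 kt.
ΔV over 30 h = 5.95 kt → 24 h equivalent = 5.95 × 24/30 ≈ 4.76 kt.
5 kt < 30 kt ⇒ not rapid intensification.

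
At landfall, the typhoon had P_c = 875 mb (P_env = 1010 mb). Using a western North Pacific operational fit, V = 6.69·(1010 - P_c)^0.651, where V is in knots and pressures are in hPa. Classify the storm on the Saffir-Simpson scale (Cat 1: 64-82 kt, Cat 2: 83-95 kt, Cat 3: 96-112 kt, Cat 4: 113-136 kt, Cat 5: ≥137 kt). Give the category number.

ΔP = 1010 − 875 = 135 mb.
V ≈ 6.69 × 135^0.651 = 6.69 × 24.37 ≈ 163 kt.
163 kt falls in the Category 5 band.

5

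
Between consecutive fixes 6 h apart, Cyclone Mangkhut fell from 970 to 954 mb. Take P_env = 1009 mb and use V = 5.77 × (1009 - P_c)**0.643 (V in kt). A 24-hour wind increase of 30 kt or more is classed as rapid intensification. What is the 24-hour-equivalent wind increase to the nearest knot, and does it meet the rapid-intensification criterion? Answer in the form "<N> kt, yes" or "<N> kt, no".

V₁: ΔP = 39, V ≈ 5.77 × 39^0.643 ≈ 60.85 kt.
V₂: ΔP = 55, V ≈ 5.77 × 55^0.643 ≈ 75.90 kt.
ΔV over 6 h = 15.05 kt → 24 h equivalent = 15.05 × 24/6 ≈ 60.20 kt.
60 kt ≥ 30 kt ⇒ rapid intensification.

60 kt, yes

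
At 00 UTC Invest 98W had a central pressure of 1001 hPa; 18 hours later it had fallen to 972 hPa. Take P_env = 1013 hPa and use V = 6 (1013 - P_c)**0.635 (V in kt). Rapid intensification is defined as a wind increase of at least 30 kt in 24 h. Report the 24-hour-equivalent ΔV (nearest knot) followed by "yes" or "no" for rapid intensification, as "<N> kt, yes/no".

46 kt, yes

V₁: ΔP = 12, V ≈ 6 × 12^0.635 ≈ 29.07 kt.
V₂: ΔP = 41, V ≈ 6 × 41^0.635 ≈ 63.43 kt.
ΔV over 18 h = 34.36 kt → 24 h equivalent = 34.36 × 24/18 ≈ 45.81 kt.
46 kt ≥ 30 kt ⇒ rapid intensification.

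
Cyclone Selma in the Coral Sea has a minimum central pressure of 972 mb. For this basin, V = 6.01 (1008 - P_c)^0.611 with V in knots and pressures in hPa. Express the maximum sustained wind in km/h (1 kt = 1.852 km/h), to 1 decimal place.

ΔP = 1008 − 972 = 36 mb.
V ≈ 6.01 × 36^0.611 = 6.01 × 8.931 ≈ 53.675 kt.
53.675 × 1.852 ≈ 99.41 km/h → 99.4 km/h.

99.4 km/h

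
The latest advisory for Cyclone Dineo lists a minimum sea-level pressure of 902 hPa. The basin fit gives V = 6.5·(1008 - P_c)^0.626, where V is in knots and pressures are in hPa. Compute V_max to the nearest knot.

120 kt

ΔP = 1008 − 902 = 106 hPa.
106^0.626 ≈ 18.529.
V ≈ 6.5 × 18.529 ≈ 120.4 kt.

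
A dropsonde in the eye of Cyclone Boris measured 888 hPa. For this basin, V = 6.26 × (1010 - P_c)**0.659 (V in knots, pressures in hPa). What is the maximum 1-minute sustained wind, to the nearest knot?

148 kt

ΔP = 1010 − 888 = 122 hPa.
122^0.659 ≈ 23.709.
V ≈ 6.26 × 23.709 ≈ 148.4 kt.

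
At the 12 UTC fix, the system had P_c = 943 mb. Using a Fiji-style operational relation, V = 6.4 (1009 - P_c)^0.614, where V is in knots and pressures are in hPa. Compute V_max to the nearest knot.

ΔP = 1009 − 943 = 66 mb.
66^0.614 ≈ 13.098.
V ≈ 6.4 × 13.098 ≈ 83.8 kt.

84 kt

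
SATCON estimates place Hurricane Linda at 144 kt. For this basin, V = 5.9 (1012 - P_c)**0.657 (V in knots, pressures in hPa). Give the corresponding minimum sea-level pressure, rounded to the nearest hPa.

ΔP = (V / 5.9)^(1/0.657) = (144/5.9)^1.522.
144/5.9 = 24.407; 24.407^1.522 ≈ 129.39 hPa.
P_c = 1012 − 129.39 = 882.61 ≈ 883 hPa.

883 hPa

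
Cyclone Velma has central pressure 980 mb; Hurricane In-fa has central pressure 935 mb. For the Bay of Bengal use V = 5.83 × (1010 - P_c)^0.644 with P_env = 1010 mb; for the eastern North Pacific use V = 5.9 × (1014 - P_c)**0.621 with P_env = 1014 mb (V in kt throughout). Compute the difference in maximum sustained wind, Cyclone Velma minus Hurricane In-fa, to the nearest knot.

Cyclone Velma: ΔP = 30; V ≈ 5.83 × 30^0.644 ≈ 52.11 kt.
Hurricane In-fa: ΔP = 79; V ≈ 5.9 × 79^0.621 ≈ 88.98 kt.
Difference ≈ 52.11 − 88.98 = -36.87 → -37 kt.

-37 kt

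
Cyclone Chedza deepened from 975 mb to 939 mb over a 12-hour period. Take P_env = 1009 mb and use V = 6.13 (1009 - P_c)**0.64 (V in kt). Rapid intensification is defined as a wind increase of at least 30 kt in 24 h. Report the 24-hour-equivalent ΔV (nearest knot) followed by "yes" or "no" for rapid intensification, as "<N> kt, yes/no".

69 kt, yes

V₁: ΔP = 34, V ≈ 6.13 × 34^0.64 ≈ 58.56 kt.
V₂: ΔP = 70, V ≈ 6.13 × 70^0.64 ≈ 92.97 kt.
ΔV over 12 h = 34.41 kt → 24 h equivalent = 34.41 × 24/12 ≈ 68.82 kt.
69 kt ≥ 30 kt ⇒ rapid intensification.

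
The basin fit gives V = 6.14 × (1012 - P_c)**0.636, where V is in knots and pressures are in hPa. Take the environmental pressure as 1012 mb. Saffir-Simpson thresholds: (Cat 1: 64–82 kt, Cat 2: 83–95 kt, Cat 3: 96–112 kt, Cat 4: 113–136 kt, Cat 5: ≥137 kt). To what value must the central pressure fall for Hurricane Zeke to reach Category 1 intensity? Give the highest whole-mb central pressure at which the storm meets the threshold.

Category 1 begins at V = 64 kt.
Required ΔP = (64/6.14)^(1/0.636) = 10.423^1.572 ≈ 39.87 mb.
P_c ≤ 1012 − 39.87 = 972.13, so the highest integer P_c is 972 mb.

972 mb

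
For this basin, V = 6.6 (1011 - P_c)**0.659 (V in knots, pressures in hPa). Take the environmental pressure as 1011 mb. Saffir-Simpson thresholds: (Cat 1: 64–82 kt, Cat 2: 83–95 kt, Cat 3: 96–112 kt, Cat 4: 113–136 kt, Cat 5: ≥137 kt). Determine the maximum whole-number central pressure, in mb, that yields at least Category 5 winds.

911 mb

Category 5 begins at V = 137 kt.
Required ΔP = (137/6.6)^(1/0.659) = 20.758^1.517 ≈ 99.71 mb.
P_c ≤ 1011 − 99.71 = 911.29, so the highest integer P_c is 911 mb.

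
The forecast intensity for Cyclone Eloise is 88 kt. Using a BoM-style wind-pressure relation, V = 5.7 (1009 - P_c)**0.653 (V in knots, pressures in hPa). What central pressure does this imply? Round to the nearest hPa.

943 hPa

ΔP = (V / 5.7)^(1/0.653) = (88/5.7)^1.531.
88/5.7 = 15.439; 15.439^1.531 ≈ 66.10 hPa.
P_c = 1009 − 66.10 = 942.90 ≈ 943 hPa.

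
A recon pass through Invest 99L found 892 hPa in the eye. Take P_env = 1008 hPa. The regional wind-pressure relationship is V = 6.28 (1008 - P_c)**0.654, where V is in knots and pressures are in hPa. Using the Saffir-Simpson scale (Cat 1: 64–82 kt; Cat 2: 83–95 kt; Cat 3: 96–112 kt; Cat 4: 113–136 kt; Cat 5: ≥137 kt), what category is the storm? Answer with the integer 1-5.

ΔP = 1008 − 892 = 116 hPa.
V ≈ 6.28 × 116^0.654 = 6.28 × 22.40 ≈ 141 kt.
141 kt falls in the Category 5 band.

5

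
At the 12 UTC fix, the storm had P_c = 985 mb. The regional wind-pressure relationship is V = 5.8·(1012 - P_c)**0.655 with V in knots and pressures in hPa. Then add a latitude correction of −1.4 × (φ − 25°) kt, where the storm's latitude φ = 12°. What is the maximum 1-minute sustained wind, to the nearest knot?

68 kt

ΔP = 1012 − 985 = 27 mb.
27^0.655 ≈ 8.661.
V ≈ 5.8 × 8.661 ≈ 50.2 kt.
Latitude correction: −1.4 × (12 − 25) = 18.2 kt.
Corrected V ≈ 68.4 kt → 68 kt.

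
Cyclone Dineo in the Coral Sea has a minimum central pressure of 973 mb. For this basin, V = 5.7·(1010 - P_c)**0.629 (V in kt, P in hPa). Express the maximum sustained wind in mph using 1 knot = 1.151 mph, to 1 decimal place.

63.6 mph

ΔP = 1010 − 973 = 37 mb.
V ≈ 5.7 × 37^0.629 = 5.7 × 9.692 ≈ 55.243 kt.
55.243 × 1.151 ≈ 63.58 mph → 63.6 mph.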